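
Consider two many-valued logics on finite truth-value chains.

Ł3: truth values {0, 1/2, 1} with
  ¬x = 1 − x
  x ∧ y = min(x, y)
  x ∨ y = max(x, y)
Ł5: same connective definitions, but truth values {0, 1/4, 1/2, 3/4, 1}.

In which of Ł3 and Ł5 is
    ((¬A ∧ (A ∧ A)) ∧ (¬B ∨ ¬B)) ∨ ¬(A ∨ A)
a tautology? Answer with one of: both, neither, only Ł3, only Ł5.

neither

In Ł3: at A = 1/2, B = 0 the value is 1/2 — not a tautology.
In Ł5: at A = 1/4, B = 0 the value is 3/4 — not a tautology.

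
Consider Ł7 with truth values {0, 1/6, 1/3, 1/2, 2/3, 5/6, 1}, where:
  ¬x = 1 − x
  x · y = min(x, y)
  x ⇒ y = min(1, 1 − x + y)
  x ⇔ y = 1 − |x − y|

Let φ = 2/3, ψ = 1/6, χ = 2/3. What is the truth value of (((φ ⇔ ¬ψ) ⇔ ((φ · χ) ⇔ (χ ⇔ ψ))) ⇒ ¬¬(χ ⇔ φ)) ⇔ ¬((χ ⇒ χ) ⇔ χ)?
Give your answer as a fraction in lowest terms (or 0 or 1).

¬ψ = ¬1/6 = 5/6
φ ⇔ ¬ψ = 2/3 ⇔ 5/6 = 5/6
φ · χ = 2/3 · 2/3 = 2/3
χ ⇔ ψ = 2/3 ⇔ 1/6 = 1/2
(φ · χ) ⇔ (χ ⇔ ψ) = 2/3 ⇔ 1/2 = 5/6
(φ ⇔ ¬ψ) ⇔ ((φ · χ) ⇔ (χ ⇔ ψ)) = 5/6 ⇔ 5/6 = 1
χ ⇔ φ = 2/3 ⇔ 2/3 = 1
¬(χ ⇔ φ) = ¬1 = 0
¬¬(χ ⇔ φ) = ¬0 = 1
((φ ⇔ ¬ψ) ⇔ ((φ · χ) ⇔ (χ ⇔ ψ))) ⇒ ¬¬(χ ⇔ φ) = 1 ⇒ 1 = 1
χ ⇒ χ = 2/3 ⇒ 2/3 = 1
(χ ⇒ χ) ⇔ χ = 1 ⇔ 2/3 = 2/3
¬((χ ⇒ χ) ⇔ χ) = ¬2/3 = 1/3
(((φ ⇔ ¬ψ) ⇔ ((φ · χ) ⇔ (χ ⇔ ψ))) ⇒ ¬¬(χ ⇔ φ)) ⇔ ¬((χ ⇒ χ) ⇔ χ) = 1 ⇔ 1/3 = 1/3

1/3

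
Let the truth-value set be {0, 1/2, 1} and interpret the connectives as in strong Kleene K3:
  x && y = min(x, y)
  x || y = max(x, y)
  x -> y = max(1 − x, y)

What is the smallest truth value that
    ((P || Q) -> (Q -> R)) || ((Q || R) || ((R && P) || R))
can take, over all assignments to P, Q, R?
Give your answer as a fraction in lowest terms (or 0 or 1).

Take P = 0, Q = 1/2, R = 0:
P || Q = 0 || 1/2 = 1/2
Q -> R = 1/2 -> 0 = 1/2
(P || Q) -> (Q -> R) = 1/2 -> 1/2 = 1/2
Q || R = 1/2 || 0 = 1/2
R && P = 0 && 0 = 0
(R && P) || R = 0 || 0 = 0
(Q || R) || ((R && P) || R) = 1/2 || 0 = 1/2
((P || Q) -> (Q -> R)) || ((Q || R) || ((R && P) || R)) = 1/2 || 1/2 = 1/2
No assignment yields a value below 1/2, so this is the minimum.

1/2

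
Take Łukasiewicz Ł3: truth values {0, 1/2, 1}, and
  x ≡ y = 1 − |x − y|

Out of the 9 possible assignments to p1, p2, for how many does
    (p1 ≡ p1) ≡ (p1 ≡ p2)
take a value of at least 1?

p1 = 0, p2 = 0 ↦ 1  ≥
p1 = 0, p2 = 1/2 ↦ 1/2  <
p1 = 0, p2 = 1 ↦ 0  <
p1 = 1/2, p2 = 0 ↦ 1/2  <
p1 = 1/2, p2 = 1/2 ↦ 1  ≥
p1 = 1/2, p2 = 1 ↦ 1/2  <
p1 = 1, p2 = 0 ↦ 0  <
p1 = 1, p2 = 1/2 ↦ 1/2  <
p1 = 1, p2 = 1 ↦ 1  ≥
So 3 of the 9 assignments meet the threshold.

3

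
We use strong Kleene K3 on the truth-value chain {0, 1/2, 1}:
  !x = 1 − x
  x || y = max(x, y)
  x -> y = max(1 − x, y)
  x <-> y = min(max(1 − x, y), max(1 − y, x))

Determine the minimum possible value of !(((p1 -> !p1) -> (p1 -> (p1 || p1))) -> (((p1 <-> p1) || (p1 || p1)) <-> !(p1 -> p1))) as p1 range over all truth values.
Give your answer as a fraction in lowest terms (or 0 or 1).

1/2

Take p1 = 1/2:
!p1 = !1/2 = 1/2
p1 -> !p1 = 1/2 -> 1/2 = 1/2
p1 || p1 = 1/2 || 1/2 = 1/2
p1 -> (p1 || p1) = 1/2 -> 1/2 = 1/2
(p1 -> !p1) -> (p1 -> (p1 || p1)) = 1/2 -> 1/2 = 1/2
p1 <-> p1 = 1/2 <-> 1/2 = 1/2
p1 || p1 = 1/2 || 1/2 = 1/2
(p1 <-> p1) || (p1 || p1) = 1/2 || 1/2 = 1/2
p1 -> p1 = 1/2 -> 1/2 = 1/2
!(p1 -> p1) = !1/2 = 1/2
((p1 <-> p1) || (p1 || p1)) <-> !(p1 -> p1) = 1/2 <-> 1/2 = 1/2
((p1 -> !p1) -> (p1 -> (p1 || p1))) -> (((p1 <-> p1) || (p1 || p1)) <-> !(p1 -> p1)) = 1/2 -> 1/2 = 1/2
!(((p1 -> !p1) -> (p1 -> (p1 || p1))) -> (((p1 <-> p1) || (p1 || p1)) <-> !(p1 -> p1))) = !1/2 = 1/2
No assignment yields a value below 1/2, so this is the minimum.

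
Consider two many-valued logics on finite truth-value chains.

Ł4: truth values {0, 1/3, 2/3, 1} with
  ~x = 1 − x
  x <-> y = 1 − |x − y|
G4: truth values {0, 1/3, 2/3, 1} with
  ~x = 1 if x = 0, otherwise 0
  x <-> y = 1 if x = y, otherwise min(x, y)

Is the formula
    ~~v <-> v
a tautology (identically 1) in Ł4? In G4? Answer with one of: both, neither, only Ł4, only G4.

In Ł4: every assignment gives 1 — tautology.
In G4: at v = 1/3 the value is 1/3 — not a tautology.

only Ł4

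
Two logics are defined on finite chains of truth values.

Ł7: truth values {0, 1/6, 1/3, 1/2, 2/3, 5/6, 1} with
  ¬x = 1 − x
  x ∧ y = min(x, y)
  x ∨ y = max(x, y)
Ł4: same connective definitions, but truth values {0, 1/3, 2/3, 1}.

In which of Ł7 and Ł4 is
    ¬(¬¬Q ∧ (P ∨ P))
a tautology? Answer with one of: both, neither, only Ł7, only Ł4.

In Ł7: at P = 1/6, Q = 1/6 the value is 5/6 — not a tautology.
In Ł4: at P = 1/3, Q = 1/3 the value is 2/3 — not a tautology.

neither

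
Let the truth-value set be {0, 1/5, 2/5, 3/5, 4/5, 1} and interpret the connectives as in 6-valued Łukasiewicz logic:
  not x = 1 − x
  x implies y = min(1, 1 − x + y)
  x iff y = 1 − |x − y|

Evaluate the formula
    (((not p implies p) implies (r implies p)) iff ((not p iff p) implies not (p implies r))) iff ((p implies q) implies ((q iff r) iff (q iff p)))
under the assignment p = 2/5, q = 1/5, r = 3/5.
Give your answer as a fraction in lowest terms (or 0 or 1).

not p = not 2/5 = 3/5
not p implies p = 3/5 implies 2/5 = 4/5
r implies p = 3/5 implies 2/5 = 4/5
(not p implies p) implies (r implies p) = 4/5 implies 4/5 = 1
not p = not 2/5 = 3/5
not p iff p = 3/5 iff 2/5 = 4/5
p implies r = 2/5 implies 3/5 = 1
not (p implies r) = not 1 = 0
(not p iff p) implies not (p implies r) = 4/5 implies 0 = 1/5
((not p implies p) implies (r implies p)) iff ((not p iff p) implies not (p implies r)) = 1 iff 1/5 = 1/5
p implies q = 2/5 implies 1/5 = 4/5
q iff r = 1/5 iff 3/5 = 3/5
q iff p = 1/5 iff 2/5 = 4/5
(q iff r) iff (q iff p) = 3/5 iff 4/5 = 4/5
(p implies q) implies ((q iff r) iff (q iff p)) = 4/5 implies 4/5 = 1
(((not p implies p) implies (r implies p)) iff ((not p iff p) implies not (p implies r))) iff ((p implies q) implies ((q iff r) iff (q iff p))) = 1/5 iff 1 = 1/5

1/5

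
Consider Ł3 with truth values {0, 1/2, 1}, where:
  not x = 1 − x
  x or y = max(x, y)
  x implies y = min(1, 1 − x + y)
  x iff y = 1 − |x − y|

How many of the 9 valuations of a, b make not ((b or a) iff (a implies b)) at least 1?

a = 0, b = 0 ↦ 1  ≥
a = 0, b = 1/2 ↦ 1/2  <
a = 0, b = 1 ↦ 0  <
a = 1/2, b = 0 ↦ 0  <
a = 1/2, b = 1/2 ↦ 1/2  <
a = 1/2, b = 1 ↦ 0  <
a = 1, b = 0 ↦ 1  ≥
a = 1, b = 1/2 ↦ 1/2  <
a = 1, b = 1 ↦ 0  <
So 2 of the 9 assignments meet the threshold.

2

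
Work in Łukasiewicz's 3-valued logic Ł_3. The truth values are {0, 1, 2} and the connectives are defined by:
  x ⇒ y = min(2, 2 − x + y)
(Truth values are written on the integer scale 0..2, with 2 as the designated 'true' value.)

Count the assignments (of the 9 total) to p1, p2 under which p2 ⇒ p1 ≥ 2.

p1 = 0, p2 = 0 ↦ 2  ≥
p1 = 0, p2 = 1 ↦ 1  <
p1 = 0, p2 = 2 ↦ 0  <
p1 = 1, p2 = 0 ↦ 2  ≥
p1 = 1, p2 = 1 ↦ 2  ≥
p1 = 1, p2 = 2 ↦ 1  <
p1 = 2, p2 = 0 ↦ 2  ≥
p1 = 2, p2 = 1 ↦ 2  ≥
p1 = 2, p2 = 2 ↦ 2  ≥
So 6 of the 9 assignments meet the threshold.

6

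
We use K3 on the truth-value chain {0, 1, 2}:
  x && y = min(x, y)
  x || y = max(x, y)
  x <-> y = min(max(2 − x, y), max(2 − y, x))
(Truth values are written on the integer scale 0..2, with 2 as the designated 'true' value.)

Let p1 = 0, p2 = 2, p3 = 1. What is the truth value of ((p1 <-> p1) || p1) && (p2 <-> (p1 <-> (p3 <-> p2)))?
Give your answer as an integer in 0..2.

p1 <-> p1 = 0 <-> 0 = 2
(p1 <-> p1) || p1 = 2 || 0 = 2
p3 <-> p2 = 1 <-> 2 = 1
p1 <-> (p3 <-> p2) = 0 <-> 1 = 1
p2 <-> (p1 <-> (p3 <-> p2)) = 2 <-> 1 = 1
((p1 <-> p1) || p1) && (p2 <-> (p1 <-> (p3 <-> p2))) = 2 && 1 = 1

1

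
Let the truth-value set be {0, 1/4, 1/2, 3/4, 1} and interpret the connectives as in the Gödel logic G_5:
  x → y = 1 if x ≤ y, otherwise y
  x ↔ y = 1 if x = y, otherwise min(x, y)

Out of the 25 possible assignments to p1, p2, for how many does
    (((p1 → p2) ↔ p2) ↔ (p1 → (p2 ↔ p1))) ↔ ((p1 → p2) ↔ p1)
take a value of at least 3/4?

value 1: 15 assignments (counts)
value 3/4: 1 assignment (counts)
value 1/2: 2 assignments
value 1/4: 3 assignments
value 0: 4 assignments
So 16 of the 25 assignments meet the threshold.

16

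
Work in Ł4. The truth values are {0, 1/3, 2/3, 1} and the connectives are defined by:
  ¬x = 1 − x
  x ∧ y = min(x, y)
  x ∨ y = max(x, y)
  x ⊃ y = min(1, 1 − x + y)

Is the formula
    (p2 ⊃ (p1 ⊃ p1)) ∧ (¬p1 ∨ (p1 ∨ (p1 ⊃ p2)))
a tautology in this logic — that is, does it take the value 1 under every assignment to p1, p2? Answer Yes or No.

No

Counterexample: take p1 = 1/3, p2 = 0.
p1 ⊃ p1 = 1/3 ⊃ 1/3 = 1
p2 ⊃ (p1 ⊃ p1) = 0 ⊃ 1 = 1
¬p1 = ¬1/3 = 2/3
p1 ⊃ p2 = 1/3 ⊃ 0 = 2/3
p1 ∨ (p1 ⊃ p2) = 1/3 ∨ 2/3 = 2/3
¬p1 ∨ (p1 ∨ (p1 ⊃ p2)) = 2/3 ∨ 2/3 = 2/3
(p2 ⊃ (p1 ⊃ p1)) ∧ (¬p1 ∨ (p1 ∨ (p1 ⊃ p2))) = 1 ∧ 2/3 = 2/3
This gives 2/3 ≠ 1.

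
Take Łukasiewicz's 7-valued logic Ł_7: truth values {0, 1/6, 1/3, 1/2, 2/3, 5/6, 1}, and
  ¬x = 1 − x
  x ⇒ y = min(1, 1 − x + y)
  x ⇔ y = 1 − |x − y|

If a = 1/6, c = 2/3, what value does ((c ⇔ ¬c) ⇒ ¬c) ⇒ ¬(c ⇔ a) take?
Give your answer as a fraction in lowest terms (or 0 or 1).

¬c = ¬2/3 = 1/3
c ⇔ ¬c = 2/3 ⇔ 1/3 = 2/3
¬c = ¬2/3 = 1/3
(c ⇔ ¬c) ⇒ ¬c = 2/3 ⇒ 1/3 = 2/3
c ⇔ a = 2/3 ⇔ 1/6 = 1/2
¬(c ⇔ a) = ¬1/2 = 1/2
((c ⇔ ¬c) ⇒ ¬c) ⇒ ¬(c ⇔ a) = 2/3 ⇒ 1/2 = 5/6

5/6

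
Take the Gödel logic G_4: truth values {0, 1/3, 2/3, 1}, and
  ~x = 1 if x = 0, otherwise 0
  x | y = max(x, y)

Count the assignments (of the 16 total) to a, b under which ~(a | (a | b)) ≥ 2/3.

1

a = 0, b = 0 ↦ 1  ≥
a = 0, b = 1/3 ↦ 0  <
a = 0, b = 2/3 ↦ 0  <
a = 0, b = 1 ↦ 0  <
a = 1/3, b = 0 ↦ 0  <
a = 1/3, b = 1/3 ↦ 0  <
a = 1/3, b = 2/3 ↦ 0  <
a = 1/3, b = 1 ↦ 0  <
a = 2/3, b = 0 ↦ 0  <
a = 2/3, b = 1/3 ↦ 0  <
a = 2/3, b = 2/3 ↦ 0  <
a = 2/3, b = 1 ↦ 0  <
a = 1, b = 0 ↦ 0  <
a = 1, b = 1/3 ↦ 0  <
a = 1, b = 2/3 ↦ 0  <
a = 1, b = 1 ↦ 0  <
So 1 of the 16 assignments meets the threshold.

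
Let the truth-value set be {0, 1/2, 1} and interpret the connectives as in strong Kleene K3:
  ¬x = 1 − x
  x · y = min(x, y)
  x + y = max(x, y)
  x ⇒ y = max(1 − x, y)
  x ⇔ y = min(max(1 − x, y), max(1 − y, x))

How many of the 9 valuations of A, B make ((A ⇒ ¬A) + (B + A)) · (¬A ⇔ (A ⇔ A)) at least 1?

A = 0, B = 0 ↦ 1  ≥
A = 0, B = 1/2 ↦ 1  ≥
A = 0, B = 1 ↦ 1  ≥
A = 1/2, B = 0 ↦ 1/2  <
A = 1/2, B = 1/2 ↦ 1/2  <
A = 1/2, B = 1 ↦ 1/2  <
A = 1, B = 0 ↦ 0  <
A = 1, B = 1/2 ↦ 0  <
A = 1, B = 1 ↦ 0  <
So 3 of the 9 assignments meet the threshold.

3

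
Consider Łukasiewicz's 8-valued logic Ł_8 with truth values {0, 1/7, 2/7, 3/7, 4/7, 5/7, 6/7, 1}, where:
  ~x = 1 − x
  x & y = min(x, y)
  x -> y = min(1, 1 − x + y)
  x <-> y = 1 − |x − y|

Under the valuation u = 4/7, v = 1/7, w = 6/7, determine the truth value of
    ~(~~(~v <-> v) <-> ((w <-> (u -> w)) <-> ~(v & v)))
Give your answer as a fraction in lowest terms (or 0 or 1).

5/7

~v = ~1/7 = 6/7
~v <-> v = 6/7 <-> 1/7 = 2/7
~(~v <-> v) = ~2/7 = 5/7
~~(~v <-> v) = ~5/7 = 2/7
u -> w = 4/7 -> 6/7 = 1
w <-> (u -> w) = 6/7 <-> 1 = 6/7
v & v = 1/7 & 1/7 = 1/7
~(v & v) = ~1/7 = 6/7
(w <-> (u -> w)) <-> ~(v & v) = 6/7 <-> 6/7 = 1
~~(~v <-> v) <-> ((w <-> (u -> w)) <-> ~(v & v)) = 2/7 <-> 1 = 2/7
~(~~(~v <-> v) <-> ((w <-> (u -> w)) <-> ~(v & v))) = ~2/7 = 5/7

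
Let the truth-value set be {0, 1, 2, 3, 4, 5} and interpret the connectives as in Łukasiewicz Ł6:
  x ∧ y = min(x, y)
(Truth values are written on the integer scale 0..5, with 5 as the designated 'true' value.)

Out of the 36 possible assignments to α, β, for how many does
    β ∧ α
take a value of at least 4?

4

value 5: 1 assignment (counts)
value 4: 3 assignments (counts)
value 3: 5 assignments
value 2: 7 assignments
value 1: 9 assignments
value 0: 11 assignments
So 4 of the 36 assignments meet the threshold.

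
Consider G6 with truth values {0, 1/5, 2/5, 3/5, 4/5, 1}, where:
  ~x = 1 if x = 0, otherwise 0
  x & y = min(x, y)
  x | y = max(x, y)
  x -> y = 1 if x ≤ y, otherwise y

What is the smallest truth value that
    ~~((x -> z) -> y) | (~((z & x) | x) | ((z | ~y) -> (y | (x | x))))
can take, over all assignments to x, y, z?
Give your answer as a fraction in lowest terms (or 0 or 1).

Take x = 1/5, y = 0, z = 1/5:
x -> z = 1/5 -> 1/5 = 1
(x -> z) -> y = 1 -> 0 = 0
~((x -> z) -> y) = ~0 = 1
~~((x -> z) -> y) = ~1 = 0
z & x = 1/5 & 1/5 = 1/5
(z & x) | x = 1/5 | 1/5 = 1/5
~((z & x) | x) = ~1/5 = 0
~y = ~0 = 1
z | ~y = 1/5 | 1 = 1
x | x = 1/5 | 1/5 = 1/5
y | (x | x) = 0 | 1/5 = 1/5
(z | ~y) -> (y | (x | x)) = 1 -> 1/5 = 1/5
~((z & x) | x) | ((z | ~y) -> (y | (x | x))) = 0 | 1/5 = 1/5
~~((x -> z) -> y) | (~((z & x) | x) | ((z | ~y) -> (y | (x | x)))) = 0 | 1/5 = 1/5
No assignment yields a value below 1/5, so this is the minimum.

1/5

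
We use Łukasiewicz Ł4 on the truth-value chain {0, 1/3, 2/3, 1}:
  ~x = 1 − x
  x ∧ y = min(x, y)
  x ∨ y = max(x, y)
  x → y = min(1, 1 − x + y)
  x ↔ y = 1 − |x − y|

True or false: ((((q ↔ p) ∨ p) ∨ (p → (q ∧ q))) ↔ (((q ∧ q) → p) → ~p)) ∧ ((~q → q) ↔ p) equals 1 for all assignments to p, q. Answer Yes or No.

No

Counterexample: take p = 0, q = 1/3.
q ↔ p = 1/3 ↔ 0 = 2/3
(q ↔ p) ∨ p = 2/3 ∨ 0 = 2/3
q ∧ q = 1/3 ∧ 1/3 = 1/3
p → (q ∧ q) = 0 → 1/3 = 1
((q ↔ p) ∨ p) ∨ (p → (q ∧ q)) = 2/3 ∨ 1 = 1
q ∧ q = 1/3 ∧ 1/3 = 1/3
(q ∧ q) → p = 1/3 → 0 = 2/3
~p = ~0 = 1
((q ∧ q) → p) → ~p = 2/3 → 1 = 1
(((q ↔ p) ∨ p) ∨ (p → (q ∧ q))) ↔ (((q ∧ q) → p) → ~p) = 1 ↔ 1 = 1
~q = ~1/3 = 2/3
~q → q = 2/3 → 1/3 = 2/3
(~q → q) ↔ p = 2/3 ↔ 0 = 1/3
((((q ↔ p) ∨ p) ∨ (p → (q ∧ q))) ↔ (((q ∧ q) → p) → ~p)) ∧ ((~q → q) ↔ p) = 1 ∧ 1/3 = 1/3
This gives 1/3 ≠ 1.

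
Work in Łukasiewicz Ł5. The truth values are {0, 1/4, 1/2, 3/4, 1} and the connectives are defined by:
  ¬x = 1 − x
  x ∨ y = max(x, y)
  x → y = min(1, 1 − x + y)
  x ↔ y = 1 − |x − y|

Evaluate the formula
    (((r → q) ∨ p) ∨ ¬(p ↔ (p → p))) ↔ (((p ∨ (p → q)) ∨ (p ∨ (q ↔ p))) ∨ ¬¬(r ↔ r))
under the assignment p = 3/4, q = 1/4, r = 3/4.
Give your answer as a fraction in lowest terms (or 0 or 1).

r → q = 3/4 → 1/4 = 1/2
(r → q) ∨ p = 1/2 ∨ 3/4 = 3/4
p → p = 3/4 → 3/4 = 1
p ↔ (p → p) = 3/4 ↔ 1 = 3/4
¬(p ↔ (p → p)) = ¬3/4 = 1/4
((r → q) ∨ p) ∨ ¬(p ↔ (p → p)) = 3/4 ∨ 1/4 = 3/4
p → q = 3/4 → 1/4 = 1/2
p ∨ (p → q) = 3/4 ∨ 1/2 = 3/4
q ↔ p = 1/4 ↔ 3/4 = 1/2
p ∨ (q ↔ p) = 3/4 ∨ 1/2 = 3/4
(p ∨ (p → q)) ∨ (p ∨ (q ↔ p)) = 3/4 ∨ 3/4 = 3/4
r ↔ r = 3/4 ↔ 3/4 = 1
¬(r ↔ r) = ¬1 = 0
¬¬(r ↔ r) = ¬0 = 1
((p ∨ (p → q)) ∨ (p ∨ (q ↔ p))) ∨ ¬¬(r ↔ r) = 3/4 ∨ 1 = 1
(((r → q) ∨ p) ∨ ¬(p ↔ (p → p))) ↔ (((p ∨ (p → q)) ∨ (p ∨ (q ↔ p))) ∨ ¬¬(r ↔ r)) = 3/4 ↔ 1 = 3/4

3/4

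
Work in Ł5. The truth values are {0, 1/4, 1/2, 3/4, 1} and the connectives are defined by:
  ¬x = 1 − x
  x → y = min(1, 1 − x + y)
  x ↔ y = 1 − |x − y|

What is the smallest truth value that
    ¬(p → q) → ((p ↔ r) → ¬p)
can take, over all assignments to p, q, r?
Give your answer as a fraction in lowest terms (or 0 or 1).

0

Take p = 1, q = 0, r = 1:
p → q = 1 → 0 = 0
¬(p → q) = ¬0 = 1
p ↔ r = 1 ↔ 1 = 1
¬p = ¬1 = 0
(p ↔ r) → ¬p = 1 → 0 = 0
¬(p → q) → ((p ↔ r) → ¬p) = 1 → 0 = 0
No assignment yields a value below 0, so this is the minimum.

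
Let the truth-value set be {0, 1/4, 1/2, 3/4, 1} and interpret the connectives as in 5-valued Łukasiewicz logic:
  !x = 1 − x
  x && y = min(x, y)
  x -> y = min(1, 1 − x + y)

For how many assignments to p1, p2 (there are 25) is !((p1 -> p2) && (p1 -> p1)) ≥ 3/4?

value 1: 1 assignment (counts)
value 3/4: 2 assignments (counts)
value 1/2: 3 assignments
value 1/4: 4 assignments
value 0: 15 assignments
So 3 of the 25 assignments meet the threshold.

3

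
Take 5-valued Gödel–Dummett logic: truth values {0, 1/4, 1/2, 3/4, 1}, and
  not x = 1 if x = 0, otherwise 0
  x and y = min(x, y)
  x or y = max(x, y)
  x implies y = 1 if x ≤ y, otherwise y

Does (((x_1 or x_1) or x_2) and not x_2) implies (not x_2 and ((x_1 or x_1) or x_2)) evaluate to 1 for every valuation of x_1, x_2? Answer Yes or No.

At x_1 = 1/4, x_2 = 1/4, for instance:
x_1 or x_1 = 1/4 or 1/4 = 1/4
(x_1 or x_1) or x_2 = 1/4 or 1/4 = 1/4
not x_2 = not 1/4 = 0
((x_1 or x_1) or x_2) and not x_2 = 1/4 and 0 = 0
not x_2 and ((x_1 or x_1) or x_2) = 0 and 1/4 = 0
(((x_1 or x_1) or x_2) and not x_2) implies (not x_2 and ((x_1 or x_1) or x_2)) = 0 implies 0 = 1
and checking the remaining 24 assignments likewise gives ≥ 1 in every case.

Yes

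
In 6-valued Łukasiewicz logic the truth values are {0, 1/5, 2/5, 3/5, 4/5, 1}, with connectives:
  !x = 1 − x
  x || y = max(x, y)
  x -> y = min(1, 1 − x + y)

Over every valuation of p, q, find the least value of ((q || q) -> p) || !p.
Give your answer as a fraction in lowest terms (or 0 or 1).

3/5

Take p = 2/5, q = 4/5:
q || q = 4/5 || 4/5 = 4/5
(q || q) -> p = 4/5 -> 2/5 = 3/5
!p = !2/5 = 3/5
((q || q) -> p) || !p = 3/5 || 3/5 = 3/5
No assignment yields a value below 3/5, so this is the minimum.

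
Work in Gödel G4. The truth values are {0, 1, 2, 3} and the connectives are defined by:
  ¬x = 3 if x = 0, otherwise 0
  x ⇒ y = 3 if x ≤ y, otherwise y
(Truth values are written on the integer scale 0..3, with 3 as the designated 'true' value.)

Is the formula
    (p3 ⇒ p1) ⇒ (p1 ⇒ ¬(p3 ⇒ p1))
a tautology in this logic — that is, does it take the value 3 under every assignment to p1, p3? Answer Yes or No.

Counterexample: take p1 = 1, p3 = 0.
p3 ⇒ p1 = 0 ⇒ 1 = 3
p3 ⇒ p1 = 0 ⇒ 1 = 3
¬(p3 ⇒ p1) = ¬3 = 0
p1 ⇒ ¬(p3 ⇒ p1) = 1 ⇒ 0 = 0
(p3 ⇒ p1) ⇒ (p1 ⇒ ¬(p3 ⇒ p1)) = 3 ⇒ 0 = 0
This gives 0 ≠ 3.

No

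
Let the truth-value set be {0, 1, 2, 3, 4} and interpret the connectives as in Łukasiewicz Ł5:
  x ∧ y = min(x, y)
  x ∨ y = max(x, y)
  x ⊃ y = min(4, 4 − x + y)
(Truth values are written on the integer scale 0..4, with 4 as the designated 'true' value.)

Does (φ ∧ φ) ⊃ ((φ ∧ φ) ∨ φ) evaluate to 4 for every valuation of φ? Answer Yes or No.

φ = 0 ↦ 4
φ = 1 ↦ 4
φ = 2 ↦ 4
φ = 3 ↦ 4
φ = 4 ↦ 4
Every assignment gives a value ≥ 4.

Yes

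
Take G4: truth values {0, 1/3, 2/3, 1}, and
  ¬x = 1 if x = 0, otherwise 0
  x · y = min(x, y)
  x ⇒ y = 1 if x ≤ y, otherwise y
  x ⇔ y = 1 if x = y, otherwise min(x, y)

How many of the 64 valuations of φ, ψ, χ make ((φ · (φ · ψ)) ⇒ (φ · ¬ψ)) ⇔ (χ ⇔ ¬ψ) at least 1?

value 1: 34 assignments (counts)
value 2/3: 4 assignments
value 1/3: 4 assignments
value 0: 22 assignments
So 34 of the 64 assignments meet the threshold.

34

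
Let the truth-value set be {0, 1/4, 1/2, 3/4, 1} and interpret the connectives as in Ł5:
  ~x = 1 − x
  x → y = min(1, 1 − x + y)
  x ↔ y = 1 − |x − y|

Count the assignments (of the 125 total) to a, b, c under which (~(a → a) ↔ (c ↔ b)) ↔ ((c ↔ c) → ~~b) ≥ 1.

35

value 1: 35 assignments (counts)
value 3/4: 35 assignments
value 1/2: 30 assignments
value 1/4: 15 assignments
value 0: 10 assignments
So 35 of the 125 assignments meet the threshold.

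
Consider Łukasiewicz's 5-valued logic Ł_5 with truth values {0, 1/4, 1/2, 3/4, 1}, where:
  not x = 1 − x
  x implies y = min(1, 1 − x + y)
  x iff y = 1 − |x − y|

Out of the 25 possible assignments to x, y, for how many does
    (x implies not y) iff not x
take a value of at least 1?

9

value 1: 9 assignments (counts)
value 3/4: 7 assignments
value 1/2: 5 assignments
value 1/4: 3 assignments
value 0: 1 assignment
So 9 of the 25 assignments meet the threshold.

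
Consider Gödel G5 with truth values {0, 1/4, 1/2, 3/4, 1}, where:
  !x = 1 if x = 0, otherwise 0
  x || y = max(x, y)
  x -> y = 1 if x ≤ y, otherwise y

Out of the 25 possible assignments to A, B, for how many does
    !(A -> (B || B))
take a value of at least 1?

4

value 1: 4 assignments (counts)
value 0: 21 assignments
So 4 of the 25 assignments meet the threshold.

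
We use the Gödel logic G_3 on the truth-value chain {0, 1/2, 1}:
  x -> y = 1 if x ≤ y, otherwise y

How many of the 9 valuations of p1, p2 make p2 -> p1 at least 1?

p1 = 0, p2 = 0 ↦ 1  ≥
p1 = 0, p2 = 1/2 ↦ 0  <
p1 = 0, p2 = 1 ↦ 0  <
p1 = 1/2, p2 = 0 ↦ 1  ≥
p1 = 1/2, p2 = 1/2 ↦ 1  ≥
p1 = 1/2, p2 = 1 ↦ 1/2  <
p1 = 1, p2 = 0 ↦ 1  ≥
p1 = 1, p2 = 1/2 ↦ 1  ≥
p1 = 1, p2 = 1 ↦ 1  ≥
So 6 of the 9 assignments meet the threshold.

6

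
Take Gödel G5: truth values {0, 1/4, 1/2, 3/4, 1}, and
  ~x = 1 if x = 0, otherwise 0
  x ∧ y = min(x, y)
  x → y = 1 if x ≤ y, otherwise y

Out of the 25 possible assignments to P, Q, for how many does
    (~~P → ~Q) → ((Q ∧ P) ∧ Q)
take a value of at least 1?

16

value 1: 16 assignments (counts)
value 0: 9 assignments
So 16 of the 25 assignments meet the threshold.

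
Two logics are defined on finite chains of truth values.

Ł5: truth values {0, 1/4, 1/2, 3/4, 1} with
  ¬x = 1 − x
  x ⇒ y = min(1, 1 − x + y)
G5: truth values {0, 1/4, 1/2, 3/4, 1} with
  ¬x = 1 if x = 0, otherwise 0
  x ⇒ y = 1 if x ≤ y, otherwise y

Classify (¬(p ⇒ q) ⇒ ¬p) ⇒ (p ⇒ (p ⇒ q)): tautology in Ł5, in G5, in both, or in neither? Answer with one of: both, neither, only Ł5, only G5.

In Ł5: every assignment gives 1 — tautology.
In G5: at p = 1/2, q = 1/4 the value is 1/4 — not a tautology.

only Ł5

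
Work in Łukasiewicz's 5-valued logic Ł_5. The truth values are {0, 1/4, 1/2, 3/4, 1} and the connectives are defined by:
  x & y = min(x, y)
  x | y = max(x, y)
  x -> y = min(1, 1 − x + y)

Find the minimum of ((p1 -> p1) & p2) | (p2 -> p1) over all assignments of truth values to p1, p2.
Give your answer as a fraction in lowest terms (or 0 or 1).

1/2

Take p1 = 0, p2 = 1/2:
p1 -> p1 = 0 -> 0 = 1
(p1 -> p1) & p2 = 1 & 1/2 = 1/2
p2 -> p1 = 1/2 -> 0 = 1/2
((p1 -> p1) & p2) | (p2 -> p1) = 1/2 | 1/2 = 1/2
No assignment yields a value below 1/2, so this is the minimum.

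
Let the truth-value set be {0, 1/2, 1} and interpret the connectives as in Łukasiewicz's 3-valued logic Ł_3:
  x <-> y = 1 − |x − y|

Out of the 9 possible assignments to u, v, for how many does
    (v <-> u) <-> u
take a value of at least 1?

4

u = 0, v = 0 ↦ 0  <
u = 0, v = 1/2 ↦ 1/2  <
u = 0, v = 1 ↦ 1  ≥
u = 1/2, v = 0 ↦ 1  ≥
u = 1/2, v = 1/2 ↦ 1/2  <
u = 1/2, v = 1 ↦ 1  ≥
u = 1, v = 0 ↦ 0  <
u = 1, v = 1/2 ↦ 1/2  <
u = 1, v = 1 ↦ 1  ≥
So 4 of the 9 assignments meet the threshold.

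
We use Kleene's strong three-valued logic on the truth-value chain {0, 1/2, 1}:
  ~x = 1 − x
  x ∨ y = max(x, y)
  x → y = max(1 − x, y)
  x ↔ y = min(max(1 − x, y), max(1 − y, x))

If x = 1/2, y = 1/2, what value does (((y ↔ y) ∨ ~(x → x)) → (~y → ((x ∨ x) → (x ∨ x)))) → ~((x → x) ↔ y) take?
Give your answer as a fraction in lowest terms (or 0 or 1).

1/2

y ↔ y = 1/2 ↔ 1/2 = 1/2
x → x = 1/2 → 1/2 = 1/2
~(x → x) = ~1/2 = 1/2
(y ↔ y) ∨ ~(x → x) = 1/2 ∨ 1/2 = 1/2
~y = ~1/2 = 1/2
x ∨ x = 1/2 ∨ 1/2 = 1/2
x ∨ x = 1/2 ∨ 1/2 = 1/2
(x ∨ x) → (x ∨ x) = 1/2 → 1/2 = 1/2
~y → ((x ∨ x) → (x ∨ x)) = 1/2 → 1/2 = 1/2
((y ↔ y) ∨ ~(x → x)) → (~y → ((x ∨ x) → (x ∨ x))) = 1/2 → 1/2 = 1/2
x → x = 1/2 → 1/2 = 1/2
(x → x) ↔ y = 1/2 ↔ 1/2 = 1/2
~((x → x) ↔ y) = ~1/2 = 1/2
(((y ↔ y) ∨ ~(x → x)) → (~y → ((x ∨ x) → (x ∨ x)))) → ~((x → x) ↔ y) = 1/2 → 1/2 = 1/2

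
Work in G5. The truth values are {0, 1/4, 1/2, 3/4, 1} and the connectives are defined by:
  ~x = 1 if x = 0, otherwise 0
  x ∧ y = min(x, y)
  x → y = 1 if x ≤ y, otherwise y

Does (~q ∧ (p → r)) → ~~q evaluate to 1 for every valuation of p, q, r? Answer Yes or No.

Counterexample: take p = 0, q = 0, r = 0.
~q = ~0 = 1
p → r = 0 → 0 = 1
~q ∧ (p → r) = 1 ∧ 1 = 1
~~q = ~1 = 0
(~q ∧ (p → r)) → ~~q = 1 → 0 = 0
This gives 0 ≠ 1.

No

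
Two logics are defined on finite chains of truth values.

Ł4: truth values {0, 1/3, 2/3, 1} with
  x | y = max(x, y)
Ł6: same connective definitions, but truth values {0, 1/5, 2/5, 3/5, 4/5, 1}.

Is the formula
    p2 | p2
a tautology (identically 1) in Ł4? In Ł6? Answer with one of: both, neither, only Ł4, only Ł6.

neither

In Ł4: at p2 = 0 the value is 0 — not a tautology.
In Ł6: at p2 = 0 the value is 0 — not a tautology.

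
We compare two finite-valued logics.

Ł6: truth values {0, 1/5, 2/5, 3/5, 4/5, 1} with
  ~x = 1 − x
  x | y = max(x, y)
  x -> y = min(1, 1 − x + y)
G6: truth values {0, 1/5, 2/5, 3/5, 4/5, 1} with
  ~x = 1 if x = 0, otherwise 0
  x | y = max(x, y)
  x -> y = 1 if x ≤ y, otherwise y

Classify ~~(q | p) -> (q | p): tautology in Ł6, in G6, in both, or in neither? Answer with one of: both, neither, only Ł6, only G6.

In Ł6: every assignment gives 1 — tautology.
In G6: at p = 0, q = 1/5 the value is 1/5 — not a tautology.

only Ł6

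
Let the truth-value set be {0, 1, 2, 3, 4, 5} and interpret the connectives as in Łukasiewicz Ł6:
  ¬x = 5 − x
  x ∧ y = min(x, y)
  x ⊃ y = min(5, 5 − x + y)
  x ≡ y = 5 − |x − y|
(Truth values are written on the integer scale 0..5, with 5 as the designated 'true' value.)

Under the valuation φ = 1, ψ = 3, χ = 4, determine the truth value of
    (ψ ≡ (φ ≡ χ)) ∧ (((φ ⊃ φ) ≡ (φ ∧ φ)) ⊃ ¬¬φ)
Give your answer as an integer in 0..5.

φ ≡ χ = 1 ≡ 4 = 2
ψ ≡ (φ ≡ χ) = 3 ≡ 2 = 4
φ ⊃ φ = 1 ⊃ 1 = 5
φ ∧ φ = 1 ∧ 1 = 1
(φ ⊃ φ) ≡ (φ ∧ φ) = 5 ≡ 1 = 1
¬φ = ¬1 = 4
¬¬φ = ¬4 = 1
((φ ⊃ φ) ≡ (φ ∧ φ)) ⊃ ¬¬φ = 1 ⊃ 1 = 5
(ψ ≡ (φ ≡ χ)) ∧ (((φ ⊃ φ) ≡ (φ ∧ φ)) ⊃ ¬¬φ) = 4 ∧ 5 = 4

4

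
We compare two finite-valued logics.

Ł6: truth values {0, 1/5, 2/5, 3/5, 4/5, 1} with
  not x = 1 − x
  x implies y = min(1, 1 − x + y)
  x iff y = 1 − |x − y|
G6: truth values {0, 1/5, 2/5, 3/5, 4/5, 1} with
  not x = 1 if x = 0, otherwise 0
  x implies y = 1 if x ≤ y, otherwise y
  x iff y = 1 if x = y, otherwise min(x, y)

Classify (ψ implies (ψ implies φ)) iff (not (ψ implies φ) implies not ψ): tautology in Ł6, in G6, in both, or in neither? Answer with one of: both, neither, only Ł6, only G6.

only Ł6

In Ł6: every assignment gives 1 — tautology.
In G6: at φ = 1/5, ψ = 2/5 the value is 1/5 — not a tautology.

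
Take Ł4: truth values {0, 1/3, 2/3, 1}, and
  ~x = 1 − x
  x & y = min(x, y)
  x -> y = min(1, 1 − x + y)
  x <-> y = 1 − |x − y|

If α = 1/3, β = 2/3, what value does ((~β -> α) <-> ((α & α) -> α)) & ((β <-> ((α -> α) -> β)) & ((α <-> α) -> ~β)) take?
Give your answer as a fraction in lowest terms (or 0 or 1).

1/3

~β = ~2/3 = 1/3
~β -> α = 1/3 -> 1/3 = 1
α & α = 1/3 & 1/3 = 1/3
(α & α) -> α = 1/3 -> 1/3 = 1
(~β -> α) <-> ((α & α) -> α) = 1 <-> 1 = 1
α -> α = 1/3 -> 1/3 = 1
(α -> α) -> β = 1 -> 2/3 = 2/3
β <-> ((α -> α) -> β) = 2/3 <-> 2/3 = 1
α <-> α = 1/3 <-> 1/3 = 1
~β = ~2/3 = 1/3
(α <-> α) -> ~β = 1 -> 1/3 = 1/3
(β <-> ((α -> α) -> β)) & ((α <-> α) -> ~β) = 1 & 1/3 = 1/3
((~β -> α) <-> ((α & α) -> α)) & ((β <-> ((α -> α) -> β)) & ((α <-> α) -> ~β)) = 1 & 1/3 = 1/3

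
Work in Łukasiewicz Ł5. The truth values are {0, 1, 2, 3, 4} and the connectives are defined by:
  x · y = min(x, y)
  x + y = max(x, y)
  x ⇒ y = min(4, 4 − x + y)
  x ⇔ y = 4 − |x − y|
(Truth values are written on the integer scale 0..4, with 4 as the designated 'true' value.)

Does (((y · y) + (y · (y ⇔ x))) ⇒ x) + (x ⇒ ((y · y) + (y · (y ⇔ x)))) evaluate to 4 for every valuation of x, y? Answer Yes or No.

Yes

At x = 2, y = 1, for instance:
y · y = 1 · 1 = 1
y ⇔ x = 1 ⇔ 2 = 3
y · (y ⇔ x) = 1 · 3 = 1
(y · y) + (y · (y ⇔ x)) = 1 + 1 = 1
((y · y) + (y · (y ⇔ x))) ⇒ x = 1 ⇒ 2 = 4
x ⇒ ((y · y) + (y · (y ⇔ x))) = 2 ⇒ 1 = 3
(((y · y) + (y · (y ⇔ x))) ⇒ x) + (x ⇒ ((y · y) + (y · (y ⇔ x)))) = 4 + 3 = 4
and checking the remaining 24 assignments likewise gives ≥ 4 in every case.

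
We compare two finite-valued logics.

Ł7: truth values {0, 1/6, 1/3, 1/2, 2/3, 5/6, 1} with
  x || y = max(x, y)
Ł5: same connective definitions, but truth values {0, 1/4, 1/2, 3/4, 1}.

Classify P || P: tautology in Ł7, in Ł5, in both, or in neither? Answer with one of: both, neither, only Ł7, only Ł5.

neither

In Ł7: at P = 0 the value is 0 — not a tautology.
In Ł5: at P = 0 the value is 0 — not a tautology.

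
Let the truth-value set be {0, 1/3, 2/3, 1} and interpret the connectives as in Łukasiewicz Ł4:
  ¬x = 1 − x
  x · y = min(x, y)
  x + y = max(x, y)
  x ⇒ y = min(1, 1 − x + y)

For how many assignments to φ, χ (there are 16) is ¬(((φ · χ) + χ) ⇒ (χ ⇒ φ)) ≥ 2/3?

2

φ = 0, χ = 0 ↦ 0  <
φ = 0, χ = 1/3 ↦ 0  <
φ = 0, χ = 2/3 ↦ 1/3  <
φ = 0, χ = 1 ↦ 1  ≥
φ = 1/3, χ = 0 ↦ 0  <
φ = 1/3, χ = 1/3 ↦ 0  <
φ = 1/3, χ = 2/3 ↦ 0  <
φ = 1/3, χ = 1 ↦ 2/3  ≥
φ = 2/3, χ = 0 ↦ 0  <
φ = 2/3, χ = 1/3 ↦ 0  <
φ = 2/3, χ = 2/3 ↦ 0  <
φ = 2/3, χ = 1 ↦ 1/3  <
φ = 1, χ = 0 ↦ 0  <
φ = 1, χ = 1/3 ↦ 0  <
φ = 1, χ = 2/3 ↦ 0  <
φ = 1, χ = 1 ↦ 0  <
So 2 of the 16 assignments meet the threshold.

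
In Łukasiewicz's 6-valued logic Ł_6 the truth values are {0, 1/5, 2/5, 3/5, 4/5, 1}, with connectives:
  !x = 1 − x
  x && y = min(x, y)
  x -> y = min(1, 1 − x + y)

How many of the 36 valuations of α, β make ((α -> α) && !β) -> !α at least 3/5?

value 1: 21 assignments (counts)
value 4/5: 5 assignments (counts)
value 3/5: 4 assignments (counts)
value 2/5: 3 assignments
value 1/5: 2 assignments
value 0: 1 assignment
So 30 of the 36 assignments meet the threshold.

30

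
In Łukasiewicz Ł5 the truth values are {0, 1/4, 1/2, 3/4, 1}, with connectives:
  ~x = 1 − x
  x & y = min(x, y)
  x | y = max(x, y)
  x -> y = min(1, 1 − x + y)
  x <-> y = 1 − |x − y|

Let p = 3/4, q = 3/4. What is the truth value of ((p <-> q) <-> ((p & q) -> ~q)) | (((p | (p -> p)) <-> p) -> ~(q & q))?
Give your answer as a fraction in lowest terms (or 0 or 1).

p <-> q = 3/4 <-> 3/4 = 1
p & q = 3/4 & 3/4 = 3/4
~q = ~3/4 = 1/4
(p & q) -> ~q = 3/4 -> 1/4 = 1/2
(p <-> q) <-> ((p & q) -> ~q) = 1 <-> 1/2 = 1/2
p -> p = 3/4 -> 3/4 = 1
p | (p -> p) = 3/4 | 1 = 1
(p | (p -> p)) <-> p = 1 <-> 3/4 = 3/4
q & q = 3/4 & 3/4 = 3/4
~(q & q) = ~3/4 = 1/4
((p | (p -> p)) <-> p) -> ~(q & q) = 3/4 -> 1/4 = 1/2
((p <-> q) <-> ((p & q) -> ~q)) | (((p | (p -> p)) <-> p) -> ~(q & q)) = 1/2 | 1/2 = 1/2

1/2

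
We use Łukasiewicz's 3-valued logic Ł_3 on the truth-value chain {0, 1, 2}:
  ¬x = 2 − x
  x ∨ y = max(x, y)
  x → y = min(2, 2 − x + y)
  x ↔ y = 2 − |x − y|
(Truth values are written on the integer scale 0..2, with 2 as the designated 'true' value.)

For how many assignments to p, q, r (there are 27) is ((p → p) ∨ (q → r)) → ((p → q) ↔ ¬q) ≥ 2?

value 2: 6 assignments (counts)
value 1: 9 assignments
value 0: 12 assignments
So 6 of the 27 assignments meet the threshold.

6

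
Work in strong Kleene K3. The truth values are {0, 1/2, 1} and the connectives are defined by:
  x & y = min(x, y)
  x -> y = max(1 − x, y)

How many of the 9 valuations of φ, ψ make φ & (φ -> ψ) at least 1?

φ = 0, ψ = 0 ↦ 0  <
φ = 0, ψ = 1/2 ↦ 0  <
φ = 0, ψ = 1 ↦ 0  <
φ = 1/2, ψ = 0 ↦ 1/2  <
φ = 1/2, ψ = 1/2 ↦ 1/2  <
φ = 1/2, ψ = 1 ↦ 1/2  <
φ = 1, ψ = 0 ↦ 0  <
φ = 1, ψ = 1/2 ↦ 1/2  <
φ = 1, ψ = 1 ↦ 1  ≥
So 1 of the 9 assignments meets the threshold.

1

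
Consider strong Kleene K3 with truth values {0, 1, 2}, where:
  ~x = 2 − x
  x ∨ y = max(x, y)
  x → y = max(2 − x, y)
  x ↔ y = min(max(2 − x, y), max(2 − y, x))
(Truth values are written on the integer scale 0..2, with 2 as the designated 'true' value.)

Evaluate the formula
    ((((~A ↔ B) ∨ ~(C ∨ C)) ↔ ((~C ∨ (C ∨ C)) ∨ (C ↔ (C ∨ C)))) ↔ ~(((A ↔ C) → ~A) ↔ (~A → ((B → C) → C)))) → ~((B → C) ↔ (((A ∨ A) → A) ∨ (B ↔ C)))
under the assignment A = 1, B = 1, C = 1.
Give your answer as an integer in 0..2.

~A = ~1 = 1
~A ↔ B = 1 ↔ 1 = 1
C ∨ C = 1 ∨ 1 = 1
~(C ∨ C) = ~1 = 1
(~A ↔ B) ∨ ~(C ∨ C) = 1 ∨ 1 = 1
~C = ~1 = 1
C ∨ C = 1 ∨ 1 = 1
~C ∨ (C ∨ C) = 1 ∨ 1 = 1
C ∨ C = 1 ∨ 1 = 1
C ↔ (C ∨ C) = 1 ↔ 1 = 1
(~C ∨ (C ∨ C)) ∨ (C ↔ (C ∨ C)) = 1 ∨ 1 = 1
((~A ↔ B) ∨ ~(C ∨ C)) ↔ ((~C ∨ (C ∨ C)) ∨ (C ↔ (C ∨ C))) = 1 ↔ 1 = 1
A ↔ C = 1 ↔ 1 = 1
~A = ~1 = 1
(A ↔ C) → ~A = 1 → 1 = 1
~A = ~1 = 1
B → C = 1 → 1 = 1
(B → C) → C = 1 → 1 = 1
~A → ((B → C) → C) = 1 → 1 = 1
((A ↔ C) → ~A) ↔ (~A → ((B → C) → C)) = 1 ↔ 1 = 1
~(((A ↔ C) → ~A) ↔ (~A → ((B → C) → C))) = ~1 = 1
(((~A ↔ B) ∨ ~(C ∨ C)) ↔ ((~C ∨ (C ∨ C)) ∨ (C ↔ (C ∨ C)))) ↔ ~(((A ↔ C) → ~A) ↔ (~A → ((B → C) → C))) = 1 ↔ 1 = 1
B → C = 1 → 1 = 1
A ∨ A = 1 ∨ 1 = 1
(A ∨ A) → A = 1 → 1 = 1
B ↔ C = 1 ↔ 1 = 1
((A ∨ A) → A) ∨ (B ↔ C) = 1 ∨ 1 = 1
(B → C) ↔ (((A ∨ A) → A) ∨ (B ↔ C)) = 1 ↔ 1 = 1
~((B → C) ↔ (((A ∨ A) → A) ∨ (B ↔ C))) = ~1 = 1
((((~A ↔ B) ∨ ~(C ∨ C)) ↔ ((~C ∨ (C ∨ C)) ∨ (C ↔ (C ∨ C)))) ↔ ~(((A ↔ C) → ~A) ↔ (~A → ((B → C) → C)))) → ~((B → C) ↔ (((A ∨ A) → A) ∨ (B ↔ C))) = 1 → 1 = 1

1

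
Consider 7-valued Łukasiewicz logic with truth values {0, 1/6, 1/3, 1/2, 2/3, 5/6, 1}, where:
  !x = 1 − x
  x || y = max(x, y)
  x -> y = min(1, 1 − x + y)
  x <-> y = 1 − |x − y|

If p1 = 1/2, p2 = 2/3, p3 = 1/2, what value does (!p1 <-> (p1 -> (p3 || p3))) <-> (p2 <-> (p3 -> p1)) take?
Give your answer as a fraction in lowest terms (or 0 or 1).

5/6

!p1 = !1/2 = 1/2
p3 || p3 = 1/2 || 1/2 = 1/2
p1 -> (p3 || p3) = 1/2 -> 1/2 = 1
!p1 <-> (p1 -> (p3 || p3)) = 1/2 <-> 1 = 1/2
p3 -> p1 = 1/2 -> 1/2 = 1
p2 <-> (p3 -> p1) = 2/3 <-> 1 = 2/3
(!p1 <-> (p1 -> (p3 || p3))) <-> (p2 <-> (p3 -> p1)) = 1/2 <-> 2/3 = 5/6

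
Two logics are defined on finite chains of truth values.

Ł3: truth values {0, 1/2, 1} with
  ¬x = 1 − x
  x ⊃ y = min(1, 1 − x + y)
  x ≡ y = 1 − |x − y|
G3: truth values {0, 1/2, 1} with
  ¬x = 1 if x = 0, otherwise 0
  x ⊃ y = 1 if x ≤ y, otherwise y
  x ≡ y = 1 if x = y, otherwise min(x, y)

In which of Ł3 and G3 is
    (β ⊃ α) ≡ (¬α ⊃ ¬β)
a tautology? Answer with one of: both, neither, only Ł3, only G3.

In Ł3: every assignment gives 1 — tautology.
In G3: at α = 1/2, β = 1 the value is 1/2 — not a tautology.

only Ł3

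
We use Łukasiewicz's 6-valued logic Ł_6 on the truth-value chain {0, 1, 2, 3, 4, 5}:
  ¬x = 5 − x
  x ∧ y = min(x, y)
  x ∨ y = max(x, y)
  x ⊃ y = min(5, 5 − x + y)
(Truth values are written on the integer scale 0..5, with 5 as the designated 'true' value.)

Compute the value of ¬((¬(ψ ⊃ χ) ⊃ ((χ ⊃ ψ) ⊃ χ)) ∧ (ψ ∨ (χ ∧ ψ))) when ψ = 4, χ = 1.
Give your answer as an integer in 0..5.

2

ψ ⊃ χ = 4 ⊃ 1 = 2
¬(ψ ⊃ χ) = ¬2 = 3
χ ⊃ ψ = 1 ⊃ 4 = 5
(χ ⊃ ψ) ⊃ χ = 5 ⊃ 1 = 1
¬(ψ ⊃ χ) ⊃ ((χ ⊃ ψ) ⊃ χ) = 3 ⊃ 1 = 3
χ ∧ ψ = 1 ∧ 4 = 1
ψ ∨ (χ ∧ ψ) = 4 ∨ 1 = 4
(¬(ψ ⊃ χ) ⊃ ((χ ⊃ ψ) ⊃ χ)) ∧ (ψ ∨ (χ ∧ ψ)) = 3 ∧ 4 = 3
¬((¬(ψ ⊃ χ) ⊃ ((χ ⊃ ψ) ⊃ χ)) ∧ (ψ ∨ (χ ∧ ψ))) = ¬3 = 2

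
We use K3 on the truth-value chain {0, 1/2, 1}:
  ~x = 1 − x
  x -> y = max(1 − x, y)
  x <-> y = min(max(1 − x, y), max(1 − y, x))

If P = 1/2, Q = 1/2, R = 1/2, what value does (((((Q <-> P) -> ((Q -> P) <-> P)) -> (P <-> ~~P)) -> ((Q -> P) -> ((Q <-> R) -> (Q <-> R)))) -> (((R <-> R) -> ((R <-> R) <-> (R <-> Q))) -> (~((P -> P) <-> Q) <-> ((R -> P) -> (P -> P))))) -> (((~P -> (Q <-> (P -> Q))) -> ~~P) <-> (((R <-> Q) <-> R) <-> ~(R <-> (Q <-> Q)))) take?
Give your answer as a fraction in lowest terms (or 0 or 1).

1/2

Q <-> P = 1/2 <-> 1/2 = 1/2
Q -> P = 1/2 -> 1/2 = 1/2
(Q -> P) <-> P = 1/2 <-> 1/2 = 1/2
(Q <-> P) -> ((Q -> P) <-> P) = 1/2 -> 1/2 = 1/2
~P = ~1/2 = 1/2
~~P = ~1/2 = 1/2
P <-> ~~P = 1/2 <-> 1/2 = 1/2
((Q <-> P) -> ((Q -> P) <-> P)) -> (P <-> ~~P) = 1/2 -> 1/2 = 1/2
Q -> P = 1/2 -> 1/2 = 1/2
Q <-> R = 1/2 <-> 1/2 = 1/2
Q <-> R = 1/2 <-> 1/2 = 1/2
(Q <-> R) -> (Q <-> R) = 1/2 -> 1/2 = 1/2
(Q -> P) -> ((Q <-> R) -> (Q <-> R)) = 1/2 -> 1/2 = 1/2
(((Q <-> P) -> ((Q -> P) <-> P)) -> (P <-> ~~P)) -> ((Q -> P) -> ((Q <-> R) -> (Q <-> R))) = 1/2 -> 1/2 = 1/2
R <-> R = 1/2 <-> 1/2 = 1/2
R <-> R = 1/2 <-> 1/2 = 1/2
R <-> Q = 1/2 <-> 1/2 = 1/2
(R <-> R) <-> (R <-> Q) = 1/2 <-> 1/2 = 1/2
(R <-> R) -> ((R <-> R) <-> (R <-> Q)) = 1/2 -> 1/2 = 1/2
P -> P = 1/2 -> 1/2 = 1/2
(P -> P) <-> Q = 1/2 <-> 1/2 = 1/2
~((P -> P) <-> Q) = ~1/2 = 1/2
R -> P = 1/2 -> 1/2 = 1/2
P -> P = 1/2 -> 1/2 = 1/2
(R -> P) -> (P -> P) = 1/2 -> 1/2 = 1/2
~((P -> P) <-> Q) <-> ((R -> P) -> (P -> P)) = 1/2 <-> 1/2 = 1/2
((R <-> R) -> ((R <-> R) <-> (R <-> Q))) -> (~((P -> P) <-> Q) <-> ((R -> P) -> (P -> P))) = 1/2 -> 1/2 = 1/2
((((Q <-> P) -> ((Q -> P) <-> P)) -> (P <-> ~~P)) -> ((Q -> P) -> ((Q <-> R) -> (Q <-> R)))) -> (((R <-> R) -> ((R <-> R) <-> (R <-> Q))) -> (~((P -> P) <-> Q) <-> ((R -> P) -> (P -> P)))) = 1/2 -> 1/2 = 1/2
~P = ~1/2 = 1/2
P -> Q = 1/2 -> 1/2 = 1/2
Q <-> (P -> Q) = 1/2 <-> 1/2 = 1/2
~P -> (Q <-> (P -> Q)) = 1/2 -> 1/2 = 1/2
~P = ~1/2 = 1/2
~~P = ~1/2 = 1/2
(~P -> (Q <-> (P -> Q))) -> ~~P = 1/2 -> 1/2 = 1/2
R <-> Q = 1/2 <-> 1/2 = 1/2
(R <-> Q) <-> R = 1/2 <-> 1/2 = 1/2
Q <-> Q = 1/2 <-> 1/2 = 1/2
R <-> (Q <-> Q) = 1/2 <-> 1/2 = 1/2
~(R <-> (Q <-> Q)) = ~1/2 = 1/2
((R <-> Q) <-> R) <-> ~(R <-> (Q <-> Q)) = 1/2 <-> 1/2 = 1/2
((~P -> (Q <-> (P -> Q))) -> ~~P) <-> (((R <-> Q) <-> R) <-> ~(R <-> (Q <-> Q))) = 1/2 <-> 1/2 = 1/2
(((((Q <-> P) -> ((Q -> P) <-> P)) -> (P <-> ~~P)) -> ((Q -> P) -> ((Q <-> R) -> (Q <-> R)))) -> (((R <-> R) -> ((R <-> R) <-> (R <-> Q))) -> (~((P -> P) <-> Q) <-> ((R -> P) -> (P -> P))))) -> (((~P -> (Q <-> (P -> Q))) -> ~~P) <-> (((R <-> Q) <-> R) <-> ~(R <-> (Q <-> Q)))) = 1/2 -> 1/2 = 1/2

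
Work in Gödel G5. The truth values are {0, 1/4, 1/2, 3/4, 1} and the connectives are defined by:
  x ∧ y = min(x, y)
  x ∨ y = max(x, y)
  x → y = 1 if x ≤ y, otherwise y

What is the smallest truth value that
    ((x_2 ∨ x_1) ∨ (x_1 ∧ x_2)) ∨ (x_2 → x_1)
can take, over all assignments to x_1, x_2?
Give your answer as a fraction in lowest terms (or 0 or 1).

Take x_1 = 0, x_2 = 1/4:
x_2 ∨ x_1 = 1/4 ∨ 0 = 1/4
x_1 ∧ x_2 = 0 ∧ 1/4 = 0
(x_2 ∨ x_1) ∨ (x_1 ∧ x_2) = 1/4 ∨ 0 = 1/4
x_2 → x_1 = 1/4 → 0 = 0
((x_2 ∨ x_1) ∨ (x_1 ∧ x_2)) ∨ (x_2 → x_1) = 1/4 ∨ 0 = 1/4
No assignment yields a value below 1/4, so this is the minimum.

1/4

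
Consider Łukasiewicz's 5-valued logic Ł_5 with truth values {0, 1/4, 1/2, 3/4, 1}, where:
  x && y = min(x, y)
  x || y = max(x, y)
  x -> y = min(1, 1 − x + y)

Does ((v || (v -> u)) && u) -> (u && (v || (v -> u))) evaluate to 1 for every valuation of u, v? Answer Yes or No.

Yes

At u = 1/2, v = 1, for instance:
v -> u = 1 -> 1/2 = 1/2
v || (v -> u) = 1 || 1/2 = 1
(v || (v -> u)) && u = 1 && 1/2 = 1/2
u && (v || (v -> u)) = 1/2 && 1 = 1/2
((v || (v -> u)) && u) -> (u && (v || (v -> u))) = 1/2 -> 1/2 = 1
and checking the remaining 24 assignments likewise gives ≥ 1 in every case.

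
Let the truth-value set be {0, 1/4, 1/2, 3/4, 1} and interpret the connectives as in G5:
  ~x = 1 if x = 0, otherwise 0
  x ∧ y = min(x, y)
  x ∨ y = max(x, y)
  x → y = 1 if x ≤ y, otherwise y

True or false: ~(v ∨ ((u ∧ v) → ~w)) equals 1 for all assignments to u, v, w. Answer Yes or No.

No

Counterexample: take u = 0, v = 0, w = 0.
u ∧ v = 0 ∧ 0 = 0
~w = ~0 = 1
(u ∧ v) → ~w = 0 → 1 = 1
v ∨ ((u ∧ v) → ~w) = 0 ∨ 1 = 1
~(v ∨ ((u ∧ v) → ~w)) = ~1 = 0
This gives 0 ≠ 1.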